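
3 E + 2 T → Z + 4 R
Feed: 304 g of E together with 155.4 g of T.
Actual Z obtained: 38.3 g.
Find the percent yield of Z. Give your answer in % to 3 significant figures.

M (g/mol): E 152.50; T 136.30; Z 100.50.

n(E) = 304.0 / 152.50 = 1.993 mol
n(T) = 155.4 / 136.30 = 1.140 mol
n/ν for E = 1.993/3 = 0.6643
n/ν for T = 1.140/2 = 0.5700
Smallest n/ν is T → limiting reagent.
theoretical n(Z) = (1/2) × 1.140 = 0.5700 mol → 57.29 g
% yield = 38.3 / 57.29 × 100 = 66.85 %

66.9 %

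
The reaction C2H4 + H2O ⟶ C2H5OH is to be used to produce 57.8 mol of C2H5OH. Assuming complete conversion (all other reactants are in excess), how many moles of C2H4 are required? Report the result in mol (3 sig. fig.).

57.8 mol

n(C2H5OH) = 57.80 mol
n(C2H4) = (1/1) × 57.80 = 57.80 mol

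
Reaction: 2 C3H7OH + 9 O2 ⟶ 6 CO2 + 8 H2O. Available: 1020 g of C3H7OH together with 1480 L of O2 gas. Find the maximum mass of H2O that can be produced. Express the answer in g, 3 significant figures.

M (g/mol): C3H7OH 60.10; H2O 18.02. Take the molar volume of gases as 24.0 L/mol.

988 g

n(C3H7OH) = 1020 / 60.10 = 16.97 mol
n(O2) = 1480 / 24.0 = 61.67 mol
n/ν for C3H7OH = 16.97/2 = 8.485
n/ν for O2 = 61.67/9 = 6.852
Smallest n/ν is O2 → limiting reagent.
n(H2O) = (8/9) × 61.67 = 54.82 mol
mass = 54.82 × 18.02 = 987.9 g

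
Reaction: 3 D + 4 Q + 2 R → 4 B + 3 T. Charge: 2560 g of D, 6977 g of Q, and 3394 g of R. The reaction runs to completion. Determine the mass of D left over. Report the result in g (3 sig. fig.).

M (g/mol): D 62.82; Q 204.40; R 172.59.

n(D) = 2560 / 62.82 = 40.75 mol
n(Q) = 6977 / 204.40 = 34.13 mol
n(R) = 3394 / 172.59 = 19.67 mol
n/ν for D = 40.75/3 = 13.58
n/ν for Q = 34.13/4 = 8.533
n/ν for R = 19.67/2 = 9.835
Smallest n/ν is Q → limiting reagent.
D consumed = (3/4) × 34.13 = 25.60 mol
D remaining = 40.75 − 25.60 = 15.15 mol
mass = 15.15 × 62.82 = 951.7 g

952 g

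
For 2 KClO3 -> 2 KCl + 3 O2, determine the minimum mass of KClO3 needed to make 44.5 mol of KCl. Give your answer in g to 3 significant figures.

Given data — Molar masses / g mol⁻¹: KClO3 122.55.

5450 g

n(KCl) = 44.50 mol
n(KClO3) = (2/2) × 44.50 = 44.50 mol
mass = 44.50 × 122.55 = 5453 g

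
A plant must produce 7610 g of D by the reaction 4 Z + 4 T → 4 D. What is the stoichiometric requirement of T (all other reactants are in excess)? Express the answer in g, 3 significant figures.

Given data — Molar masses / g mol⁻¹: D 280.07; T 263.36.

n(D) = 7610 / 280.07 = 27.17 mol
n(T) = (4/4) × 27.17 = 27.17 mol
mass = 27.17 × 263.36 = 7155 g

7160 g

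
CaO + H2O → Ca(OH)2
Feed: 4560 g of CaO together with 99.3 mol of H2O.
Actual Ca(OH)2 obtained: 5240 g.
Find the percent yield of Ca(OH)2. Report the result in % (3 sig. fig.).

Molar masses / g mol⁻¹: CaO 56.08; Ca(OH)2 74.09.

n(CaO) = 4560 / 56.08 = 81.31 mol
n(H2O) = 99.30 mol
n/ν → CaO: 81.31, H2O: 99.30; CaO is limiting.
theoretical n(Ca(OH)2) = (1/1) × 81.31 = 81.31 mol → 6024 g
% yield = 5240 / 6024 × 100 = 86.99 %

87.0 %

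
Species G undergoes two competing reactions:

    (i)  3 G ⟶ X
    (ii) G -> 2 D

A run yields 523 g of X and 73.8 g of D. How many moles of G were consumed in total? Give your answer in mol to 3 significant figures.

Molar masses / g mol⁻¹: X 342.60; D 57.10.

n(X) = 523 / 342.60 = 1.527 mol
n(D) = 73.8 / 57.10 = 1.292 mol
n(G) via (i) = (3/1)×1.527 = 4.581 mol
n(G) via (ii) = (1/2)×1.292 = 0.6460 mol
total n(G) = 4.581 + 0.6460 = 5.227 mol

5.23 mol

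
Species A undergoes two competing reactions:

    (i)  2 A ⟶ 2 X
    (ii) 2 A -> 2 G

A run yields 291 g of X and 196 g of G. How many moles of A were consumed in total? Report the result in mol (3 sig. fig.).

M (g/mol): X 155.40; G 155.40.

3.13 mol

n(X) = 291 / 155.40 = 1.873 mol
n(G) = 196 / 155.40 = 1.261 mol
n(A) via (i) = (2/2)×1.873 = 1.873 mol
n(A) via (ii) = (2/2)×1.261 = 1.261 mol
total n(A) = 1.873 + 1.261 = 3.134 mol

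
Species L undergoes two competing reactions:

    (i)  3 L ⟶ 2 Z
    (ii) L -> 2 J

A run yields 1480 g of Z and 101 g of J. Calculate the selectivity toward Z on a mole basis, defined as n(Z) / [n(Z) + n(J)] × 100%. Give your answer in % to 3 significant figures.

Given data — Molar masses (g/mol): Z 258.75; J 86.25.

n(Z) = 1480 / 258.75 = 5.720 mol
n(J) = 101 / 86.25 = 1.171 mol
selectivity = 5.720/(5.720+1.171) × 100 = 83.01 %

83.0 %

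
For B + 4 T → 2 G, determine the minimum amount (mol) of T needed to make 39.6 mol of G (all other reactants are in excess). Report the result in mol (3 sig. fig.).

n(G) = 39.60 mol
n(T) = (4/2) × 39.60 = 79.20 mol

79.2 mol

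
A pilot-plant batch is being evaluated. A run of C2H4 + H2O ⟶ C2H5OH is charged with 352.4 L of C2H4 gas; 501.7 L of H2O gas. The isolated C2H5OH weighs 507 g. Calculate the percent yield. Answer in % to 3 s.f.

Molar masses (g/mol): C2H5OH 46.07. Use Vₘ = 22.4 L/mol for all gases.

n(C2H4) = 352.4 / 22.4 = 15.73 mol
n(H2O) = 501.7 / 22.4 = 22.40 mol
n/ν for C2H4 = 15.73/1 = 15.73
n/ν for H2O = 22.40/1 = 22.40
Smallest n/ν is C2H4 → limiting reagent.
theoretical n(C2H5OH) = (1/1) × 15.73 = 15.73 mol → 724.7 g
% yield = 507 / 724.7 × 100 = 69.96 %

70.0 %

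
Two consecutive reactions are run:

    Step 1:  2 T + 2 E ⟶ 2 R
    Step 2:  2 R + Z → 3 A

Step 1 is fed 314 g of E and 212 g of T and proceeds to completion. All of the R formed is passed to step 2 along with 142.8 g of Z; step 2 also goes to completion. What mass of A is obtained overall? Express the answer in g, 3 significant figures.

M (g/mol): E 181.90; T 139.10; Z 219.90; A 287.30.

Step 1:
n(E) = 314.0 / 181.90 = 1.726 mol
n(T) = 212.0 / 139.10 = 1.524 mol
n/ν → E: 0.8630, T: 0.7620; T is limiting.
n(R) produced = (2/2) × 1.524 = 1.524 mol
Step 2:
n(R) available = 1.524 mol
n(Z) = 142.8 / 219.90 = 0.6494 mol
n/ν → R: 0.7620, Z: 0.6494; Z is limiting.
n(A) = (3/1) × 0.6494 = 1.948 mol
mass = 1.948 × 287.30 = 559.7 g

560 g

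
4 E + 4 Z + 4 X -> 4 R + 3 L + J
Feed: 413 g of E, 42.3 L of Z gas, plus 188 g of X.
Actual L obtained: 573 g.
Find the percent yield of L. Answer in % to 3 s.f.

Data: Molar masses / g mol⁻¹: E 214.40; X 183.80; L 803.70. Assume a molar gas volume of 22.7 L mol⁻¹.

n(E) = 413.0 / 214.40 = 1.926 mol
n(Z) = 42.30 / 22.7 = 1.863 mol
n(X) = 188.0 / 183.80 = 1.023 mol
n/ν → E: 0.4815, Z: 0.4658, X: 0.2558; X is limiting.
theoretical n(L) = (3/4) × 1.023 = 0.7673 mol → 616.7 g
% yield = 573 / 616.7 × 100 = 92.91 %

92.9 %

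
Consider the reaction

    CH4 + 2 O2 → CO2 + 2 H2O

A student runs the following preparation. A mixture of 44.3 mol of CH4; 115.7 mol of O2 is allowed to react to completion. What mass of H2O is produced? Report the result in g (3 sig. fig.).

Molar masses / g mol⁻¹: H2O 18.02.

1600 g

n(CH4) = 44.30 mol
n(O2) = 115.7 mol
n/ν → CH4: 44.30, O2: 57.85; CH4 is limiting.
n(H2O) = (2/1) × 44.30 = 88.60 mol
mass = 88.60 × 18.02 = 1597 g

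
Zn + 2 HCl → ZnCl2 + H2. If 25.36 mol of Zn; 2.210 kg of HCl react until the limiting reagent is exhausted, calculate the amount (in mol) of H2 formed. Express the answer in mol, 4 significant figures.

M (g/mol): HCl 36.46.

25.36 mol

n(Zn) = 25.36 mol
n(HCl) = 2.210×1000 / 36.46 = 60.61 mol
n/ν → Zn: 25.36, HCl: 30.31; Zn is limiting.
n(H2) = (1/1) × 25.36 = 25.36 mol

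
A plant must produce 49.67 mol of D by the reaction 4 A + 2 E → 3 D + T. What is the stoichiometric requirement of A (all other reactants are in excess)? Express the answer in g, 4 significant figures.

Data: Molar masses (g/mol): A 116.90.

n(D) = 49.67 mol
n(A) = (4/3) × 49.67 = 66.23 mol
mass = 66.23 × 116.90 = 7742 g

7742 g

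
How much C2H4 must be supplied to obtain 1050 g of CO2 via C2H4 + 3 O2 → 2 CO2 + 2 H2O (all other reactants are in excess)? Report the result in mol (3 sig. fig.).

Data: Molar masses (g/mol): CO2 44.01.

n(CO2) = 1050 / 44.01 = 23.86 mol
n(C2H4) = (1/2) × 23.86 = 11.93 mol

11.9 mol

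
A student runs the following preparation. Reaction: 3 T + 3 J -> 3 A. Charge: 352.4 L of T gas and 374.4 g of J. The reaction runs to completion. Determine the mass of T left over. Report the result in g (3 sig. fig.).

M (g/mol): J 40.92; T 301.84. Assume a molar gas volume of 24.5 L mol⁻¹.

n(T) = 352.4 / 24.5 = 14.38 mol
n(J) = 374.4 / 40.92 = 9.150 mol
n/ν for T = 14.38/3 = 4.793
n/ν for J = 9.150/3 = 3.050
Smallest n/ν is J → limiting reagent.
T consumed = (3/3) × 9.150 = 9.150 mol
T remaining = 14.38 − 9.150 = 5.230 mol
mass = 5.230 × 301.84 = 1579 g

1580 g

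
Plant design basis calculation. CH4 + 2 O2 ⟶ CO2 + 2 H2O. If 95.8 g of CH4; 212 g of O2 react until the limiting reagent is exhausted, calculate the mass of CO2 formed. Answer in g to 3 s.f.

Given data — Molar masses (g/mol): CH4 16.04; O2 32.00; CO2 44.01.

n(CH4) = 95.80 / 16.04 = 5.973 mol
n(O2) = 212.0 / 32.00 = 6.625 mol
n/ν for CH4 = 5.973/1 = 5.973
n/ν for O2 = 6.625/2 = 3.313
Smallest n/ν is O2 → limiting reagent.
n(CO2) = (1/2) × 6.625 = 3.313 mol
mass = 3.313 × 44.01 = 145.8 g

146 g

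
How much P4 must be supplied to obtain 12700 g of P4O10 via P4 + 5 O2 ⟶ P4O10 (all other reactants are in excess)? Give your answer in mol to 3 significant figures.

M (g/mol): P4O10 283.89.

44.7 mol

n(P4O10) = 12700 / 283.89 = 44.74 mol
n(P4) = (1/1) × 44.74 = 44.74 mol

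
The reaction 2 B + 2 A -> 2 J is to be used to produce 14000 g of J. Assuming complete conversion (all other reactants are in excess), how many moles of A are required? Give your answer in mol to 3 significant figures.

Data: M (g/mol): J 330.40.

n(J) = 14000 / 330.40 = 42.37 mol
n(A) = (2/2) × 42.37 = 42.37 mol

42.4 mol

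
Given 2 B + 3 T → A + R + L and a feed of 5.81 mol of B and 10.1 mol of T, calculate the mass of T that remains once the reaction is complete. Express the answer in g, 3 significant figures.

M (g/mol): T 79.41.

n(B) = 5.810 mol
n(T) = 10.10 mol
n/ν for B = 5.810/2 = 2.905
n/ν for T = 10.10/3 = 3.367
Smallest n/ν is B → limiting reagent.
T consumed = (3/2) × 5.810 = 8.715 mol
T remaining = 10.10 − 8.715 = 1.385 mol
mass = 1.385 × 79.41 = 110.0 g

110 g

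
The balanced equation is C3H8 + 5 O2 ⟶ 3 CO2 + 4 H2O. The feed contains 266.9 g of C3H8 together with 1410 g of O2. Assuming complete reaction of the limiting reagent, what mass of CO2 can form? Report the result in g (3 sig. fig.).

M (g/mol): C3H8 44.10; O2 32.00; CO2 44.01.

n(C3H8) = 266.9 / 44.10 = 6.052 mol
n(O2) = 1410 / 32.00 = 44.06 mol
n/ν for C3H8 = 6.052/1 = 6.052
n/ν for O2 = 44.06/5 = 8.812
Smallest n/ν is C3H8 → limiting reagent.
n(CO2) = (3/1) × 6.052 = 18.16 mol
mass = 18.16 × 44.01 = 799.2 g

799 g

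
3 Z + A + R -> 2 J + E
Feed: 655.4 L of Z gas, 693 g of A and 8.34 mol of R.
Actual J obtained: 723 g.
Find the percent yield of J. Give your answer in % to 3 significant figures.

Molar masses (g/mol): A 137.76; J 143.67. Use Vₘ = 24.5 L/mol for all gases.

n(Z) = 655.4 / 24.5 = 26.75 mol
n(A) = 693.0 / 137.76 = 5.030 mol
n(R) = 8.340 mol
n/ν → Z: 8.917, A: 5.030, R: 8.340; A is limiting.
theoretical n(J) = (2/1) × 5.030 = 10.06 mol → 1445 g
% yield = 723 / 1445 × 100 = 50.03 %

50.0 %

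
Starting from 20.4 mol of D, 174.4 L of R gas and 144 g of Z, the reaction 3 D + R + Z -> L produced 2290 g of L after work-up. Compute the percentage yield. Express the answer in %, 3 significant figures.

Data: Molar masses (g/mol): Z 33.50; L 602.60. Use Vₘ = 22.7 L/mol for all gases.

88.4 %

n(D) = 20.40 mol
n(R) = 174.4 / 22.7 = 7.683 mol
n(Z) = 144.0 / 33.50 = 4.299 mol
n/ν → D: 6.800, R: 7.683, Z: 4.299; Z is limiting.
theoretical n(L) = (1/1) × 4.299 = 4.299 mol → 2591 g
% yield = 2290 / 2591 × 100 = 88.38 %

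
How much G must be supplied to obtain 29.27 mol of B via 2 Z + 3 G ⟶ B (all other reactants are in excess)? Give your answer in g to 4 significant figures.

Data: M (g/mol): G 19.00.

n(B) = 29.27 mol
n(G) = (3/1) × 29.27 = 87.81 mol
mass = 87.81 × 19.00 = 1668 g

1668 g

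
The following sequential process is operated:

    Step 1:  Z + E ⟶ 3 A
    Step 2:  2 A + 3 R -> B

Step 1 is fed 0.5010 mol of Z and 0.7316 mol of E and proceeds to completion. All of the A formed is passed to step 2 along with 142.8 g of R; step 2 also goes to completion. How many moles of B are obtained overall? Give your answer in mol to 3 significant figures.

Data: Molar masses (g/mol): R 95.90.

0.496 mol

Step 1:
n(Z) = 0.5010 mol
n(E) = 0.7316 mol
n/ν for Z = 0.5010/1 = 0.5010
n/ν for E = 0.7316/1 = 0.7316
Smallest n/ν is Z → limiting reagent.
n(A) produced = (3/1) × 0.5010 = 1.503 mol
Step 2:
n(A) available = 1.503 mol
n(R) = 142.8 / 95.90 = 1.489 mol
n/ν for A = 1.503/2 = 0.7515
n/ν for R = 1.489/3 = 0.4963
Smallest n/ν is R → limiting reagent.
n(B) = (1/3) × 1.489 = 0.4963 mol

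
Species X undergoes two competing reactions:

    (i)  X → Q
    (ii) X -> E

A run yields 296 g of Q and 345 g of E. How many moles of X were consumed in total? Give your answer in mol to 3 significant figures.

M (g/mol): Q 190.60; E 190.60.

n(Q) = 296 / 190.60 = 1.553 mol
n(E) = 345 / 190.60 = 1.810 mol
n(X) via (i) = (1/1)×1.553 = 1.553 mol
n(X) via (ii) = (1/1)×1.810 = 1.810 mol
total n(X) = 1.553 + 1.810 = 3.363 mol

3.36 mol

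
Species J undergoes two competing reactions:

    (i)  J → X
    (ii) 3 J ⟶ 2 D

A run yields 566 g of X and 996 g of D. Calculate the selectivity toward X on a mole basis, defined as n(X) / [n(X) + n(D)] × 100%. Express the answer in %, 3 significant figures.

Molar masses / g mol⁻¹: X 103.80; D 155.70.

n(X) = 566 / 103.80 = 5.453 mol
n(D) = 996 / 155.70 = 6.397 mol
selectivity = 5.453/(5.453+6.397) × 100 = 46.02 %

46.0 %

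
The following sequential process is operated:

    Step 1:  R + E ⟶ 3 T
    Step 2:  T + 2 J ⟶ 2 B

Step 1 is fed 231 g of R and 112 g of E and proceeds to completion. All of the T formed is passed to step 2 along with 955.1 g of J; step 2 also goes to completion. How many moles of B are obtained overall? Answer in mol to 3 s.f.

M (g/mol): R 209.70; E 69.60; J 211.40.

4.52 mol

Step 1:
n(R) = 231.0 / 209.70 = 1.102 mol
n(E) = 112.0 / 69.60 = 1.609 mol
n/ν for R = 1.102/1 = 1.102
n/ν for E = 1.609/1 = 1.609
Smallest n/ν is R → limiting reagent.
n(T) produced = (3/1) × 1.102 = 3.306 mol
Step 2:
n(T) available = 3.306 mol
n(J) = 955.1 / 211.40 = 4.518 mol
n/ν for T = 3.306/1 = 3.306
n/ν for J = 4.518/2 = 2.259
Smallest n/ν is J → limiting reagent.
n(B) = (2/2) × 4.518 = 4.518 mol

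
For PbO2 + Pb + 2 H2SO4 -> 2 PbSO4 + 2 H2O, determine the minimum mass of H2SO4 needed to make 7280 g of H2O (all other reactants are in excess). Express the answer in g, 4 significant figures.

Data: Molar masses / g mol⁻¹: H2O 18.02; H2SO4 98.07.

n(H2O) = 7280 / 18.02 = 404.0 mol
n(H2SO4) = (2/2) × 404.0 = 404.0 mol
mass = 404.0 × 98.07 = 39620 g

39620 g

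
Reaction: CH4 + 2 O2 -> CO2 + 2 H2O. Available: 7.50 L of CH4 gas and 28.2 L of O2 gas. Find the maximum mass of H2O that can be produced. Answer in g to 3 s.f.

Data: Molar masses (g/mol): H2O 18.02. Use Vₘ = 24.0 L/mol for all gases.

n(CH4) = 7.500 / 24.0 = 0.3125 mol
n(O2) = 28.20 / 24.0 = 1.175 mol
n/ν → CH4: 0.3125, O2: 0.5875; CH4 is limiting.
n(H2O) = (2/1) × 0.3125 = 0.6250 mol
mass = 0.6250 × 18.02 = 11.26 g

11.3 g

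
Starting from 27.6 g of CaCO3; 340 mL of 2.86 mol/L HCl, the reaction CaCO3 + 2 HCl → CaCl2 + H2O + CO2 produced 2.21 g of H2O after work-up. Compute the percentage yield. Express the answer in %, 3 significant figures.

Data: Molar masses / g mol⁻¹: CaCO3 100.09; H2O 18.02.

44.5 %

n(CaCO3) = 27.60 / 100.09 = 0.2758 mol
n(HCl) = 2.86 × 340.0/1000 = 0.9724 mol
n/ν for CaCO3 = 0.2758/1 = 0.2758
n/ν for HCl = 0.9724/2 = 0.4862
Smallest n/ν is CaCO3 → limiting reagent.
theoretical n(H2O) = (1/1) × 0.2758 = 0.2758 mol → 4.970 g
% yield = 2.21 / 4.970 × 100 = 44.47 %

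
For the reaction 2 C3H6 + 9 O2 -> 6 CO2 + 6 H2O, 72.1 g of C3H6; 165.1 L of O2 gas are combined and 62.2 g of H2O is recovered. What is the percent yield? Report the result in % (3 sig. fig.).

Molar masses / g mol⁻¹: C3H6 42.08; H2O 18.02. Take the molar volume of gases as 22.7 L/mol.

71.2 %

n(C3H6) = 72.10 / 42.08 = 1.713 mol
n(O2) = 165.1 / 22.7 = 7.273 mol
n/ν for C3H6 = 1.713/2 = 0.8565
n/ν for O2 = 7.273/9 = 0.8081
Smallest n/ν is O2 → limiting reagent.
theoretical n(H2O) = (6/9) × 7.273 = 4.849 mol → 87.38 g
% yield = 62.2 / 87.38 × 100 = 71.18 %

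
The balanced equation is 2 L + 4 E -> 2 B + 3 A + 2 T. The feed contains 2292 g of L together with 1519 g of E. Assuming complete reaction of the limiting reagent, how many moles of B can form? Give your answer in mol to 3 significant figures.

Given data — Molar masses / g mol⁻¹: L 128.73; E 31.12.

17.8 mol

n(L) = 2292 / 128.73 = 17.80 mol
n(E) = 1519 / 31.12 = 48.81 mol
n/ν → L: 8.900, E: 12.20; L is limiting.
n(B) = (2/2) × 17.80 = 17.80 mol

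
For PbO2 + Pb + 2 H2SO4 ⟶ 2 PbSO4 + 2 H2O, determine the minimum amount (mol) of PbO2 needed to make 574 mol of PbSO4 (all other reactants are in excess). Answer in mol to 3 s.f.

287 mol

n(PbSO4) = 574.0 mol
n(PbO2) = (1/2) × 574.0 = 287.0 mol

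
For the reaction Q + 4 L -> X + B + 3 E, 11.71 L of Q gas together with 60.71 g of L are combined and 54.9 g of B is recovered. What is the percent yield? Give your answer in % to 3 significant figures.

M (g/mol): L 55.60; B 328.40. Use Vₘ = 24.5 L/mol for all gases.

n(Q) = 11.71 / 24.5 = 0.4780 mol
n(L) = 60.71 / 55.60 = 1.092 mol
n/ν for Q = 0.4780/1 = 0.4780
n/ν for L = 1.092/4 = 0.2730
Smallest n/ν is L → limiting reagent.
theoretical n(B) = (1/4) × 1.092 = 0.2730 mol → 89.65 g
% yield = 54.9 / 89.65 × 100 = 61.24 %

61.2 %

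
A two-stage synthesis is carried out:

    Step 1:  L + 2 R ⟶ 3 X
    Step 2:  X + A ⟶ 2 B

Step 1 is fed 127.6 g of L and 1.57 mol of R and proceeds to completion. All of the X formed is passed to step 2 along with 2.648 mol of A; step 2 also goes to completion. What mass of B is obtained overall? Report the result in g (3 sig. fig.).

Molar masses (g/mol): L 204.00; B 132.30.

497 g

Step 1:
n(L) = 127.6 / 204.00 = 0.6255 mol
n(R) = 1.570 mol
n/ν → L: 0.6255, R: 0.7850; L is limiting.
n(X) produced = (3/1) × 0.6255 = 1.877 mol
Step 2:
n(X) available = 1.877 mol
n(A) = 2.648 mol
n/ν → X: 1.877, A: 2.648; X is limiting.
n(B) = (2/1) × 1.877 = 3.754 mol
mass = 3.754 × 132.30 = 496.7 g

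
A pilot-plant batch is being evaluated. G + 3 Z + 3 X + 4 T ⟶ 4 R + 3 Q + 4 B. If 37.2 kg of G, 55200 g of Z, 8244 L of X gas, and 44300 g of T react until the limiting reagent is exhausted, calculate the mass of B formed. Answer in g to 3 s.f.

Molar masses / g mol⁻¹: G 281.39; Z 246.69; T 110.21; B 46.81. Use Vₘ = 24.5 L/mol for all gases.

14000 g

n(G) = 37.20×1000 / 281.39 = 132.2 mol
n(Z) = 55200 / 246.69 = 223.8 mol
n(X) = 8244 / 24.5 = 336.5 mol
n(T) = 44300 / 110.21 = 402.0 mol
n/ν → G: 132.2, Z: 74.60, X: 112.2, T: 100.5; Z is limiting.
n(B) = (4/3) × 223.8 = 298.4 mol
mass = 298.4 × 46.81 = 13970 g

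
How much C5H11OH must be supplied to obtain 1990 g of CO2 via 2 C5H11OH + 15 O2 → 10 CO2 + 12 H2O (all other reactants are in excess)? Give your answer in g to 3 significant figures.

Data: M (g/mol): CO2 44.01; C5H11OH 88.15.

n(CO2) = 1990 / 44.01 = 45.22 mol
n(C5H11OH) = (2/10) × 45.22 = 9.044 mol
mass = 9.044 × 88.15 = 797.2 g

797 g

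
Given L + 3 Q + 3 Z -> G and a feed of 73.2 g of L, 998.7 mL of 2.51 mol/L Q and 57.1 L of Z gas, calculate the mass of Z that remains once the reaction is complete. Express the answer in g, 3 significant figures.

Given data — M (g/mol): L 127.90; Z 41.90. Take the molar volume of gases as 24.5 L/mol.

25.7 g

n(L) = 73.20 / 127.90 = 0.5723 mol
n(Q) = 2.51 × 998.7/1000 = 2.507 mol
n(Z) = 57.10 / 24.5 = 2.331 mol
n/ν → L: 0.5723, Q: 0.8357, Z: 0.7770; L is limiting.
Z consumed = (3/1) × 0.5723 = 1.717 mol
Z remaining = 2.331 − 1.717 = 0.6140 mol
mass = 0.6140 × 41.90 = 25.73 g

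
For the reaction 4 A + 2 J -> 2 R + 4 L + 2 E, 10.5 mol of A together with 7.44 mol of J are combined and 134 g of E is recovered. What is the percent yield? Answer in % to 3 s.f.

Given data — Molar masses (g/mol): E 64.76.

n(A) = 10.50 mol
n(J) = 7.440 mol
n/ν for A = 10.50/4 = 2.625
n/ν for J = 7.440/2 = 3.720
Smallest n/ν is A → limiting reagent.
theoretical n(E) = (2/4) × 10.50 = 5.250 mol → 340.0 g
% yield = 134 / 340.0 × 100 = 39.41 %

39.4 %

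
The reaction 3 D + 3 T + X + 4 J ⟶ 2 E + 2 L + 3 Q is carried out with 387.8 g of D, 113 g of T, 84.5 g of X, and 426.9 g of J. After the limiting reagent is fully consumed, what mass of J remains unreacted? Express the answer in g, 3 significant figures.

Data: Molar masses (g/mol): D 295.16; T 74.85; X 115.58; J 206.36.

n(D) = 387.8 / 295.16 = 1.314 mol
n(T) = 113.0 / 74.85 = 1.510 mol
n(X) = 84.50 / 115.58 = 0.7311 mol
n(J) = 426.9 / 206.36 = 2.069 mol
n/ν for D = 1.314/3 = 0.4380
n/ν for T = 1.510/3 = 0.5033
n/ν for X = 0.7311/1 = 0.7311
n/ν for J = 2.069/4 = 0.5173
Smallest n/ν is D → limiting reagent.
J consumed = (4/3) × 1.314 = 1.752 mol
J remaining = 2.069 − 1.752 = 0.3170 mol
mass = 0.3170 × 206.36 = 65.42 g

65.4 g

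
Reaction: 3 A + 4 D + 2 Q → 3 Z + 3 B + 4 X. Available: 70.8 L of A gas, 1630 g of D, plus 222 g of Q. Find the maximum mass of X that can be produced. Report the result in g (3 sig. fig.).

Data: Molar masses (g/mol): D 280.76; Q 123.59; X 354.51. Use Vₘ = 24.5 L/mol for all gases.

1270 g

n(A) = 70.80 / 24.5 = 2.890 mol
n(D) = 1630 / 280.76 = 5.806 mol
n(Q) = 222.0 / 123.59 = 1.796 mol
n/ν for A = 2.890/3 = 0.9633
n/ν for D = 5.806/4 = 1.452
n/ν for Q = 1.796/2 = 0.8980
Smallest n/ν is Q → limiting reagent.
n(X) = (4/2) × 1.796 = 3.592 mol
mass = 3.592 × 354.51 = 1273 g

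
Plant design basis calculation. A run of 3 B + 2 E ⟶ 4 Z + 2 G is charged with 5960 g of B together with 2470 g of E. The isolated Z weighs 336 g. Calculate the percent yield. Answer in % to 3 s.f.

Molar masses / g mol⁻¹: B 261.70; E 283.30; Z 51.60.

n(B) = 5960 / 261.70 = 22.77 mol
n(E) = 2470 / 283.30 = 8.719 mol
n/ν → B: 7.590, E: 4.360; E is limiting.
theoretical n(Z) = (4/2) × 8.719 = 17.44 mol → 899.9 g
% yield = 336 / 899.9 × 100 = 37.34 %

37.3 %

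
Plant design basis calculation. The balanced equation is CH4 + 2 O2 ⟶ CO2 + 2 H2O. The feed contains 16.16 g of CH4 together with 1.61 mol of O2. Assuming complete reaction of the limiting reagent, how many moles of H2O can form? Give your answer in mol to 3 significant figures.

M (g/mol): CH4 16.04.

1.61 mol

n(CH4) = 16.16 / 16.04 = 1.007 mol
n(O2) = 1.610 mol
n/ν for CH4 = 1.007/1 = 1.007
n/ν for O2 = 1.610/2 = 0.8050
Smallest n/ν is O2 → limiting reagent.
n(H2O) = (2/2) × 1.610 = 1.610 mol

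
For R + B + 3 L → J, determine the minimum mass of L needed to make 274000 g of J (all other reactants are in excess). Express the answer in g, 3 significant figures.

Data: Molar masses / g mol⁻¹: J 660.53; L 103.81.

129000 g

n(J) = 274000 / 660.53 = 414.8 mol
n(L) = (3/1) × 414.8 = 1244 mol
mass = 1244 × 103.81 = 129100 g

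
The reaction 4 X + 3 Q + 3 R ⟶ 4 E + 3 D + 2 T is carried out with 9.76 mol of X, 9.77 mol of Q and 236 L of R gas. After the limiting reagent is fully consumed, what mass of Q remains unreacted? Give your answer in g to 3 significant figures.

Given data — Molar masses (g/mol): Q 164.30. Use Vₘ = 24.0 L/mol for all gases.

n(X) = 9.760 mol
n(Q) = 9.770 mol
n(R) = 236.0 / 24.0 = 9.833 mol
n/ν for X = 9.760/4 = 2.440
n/ν for Q = 9.770/3 = 3.257
n/ν for R = 9.833/3 = 3.278
Smallest n/ν is X → limiting reagent.
Q consumed = (3/4) × 9.760 = 7.320 mol
Q remaining = 9.770 − 7.320 = 2.450 mol
mass = 2.450 × 164.30 = 402.5 g

403 g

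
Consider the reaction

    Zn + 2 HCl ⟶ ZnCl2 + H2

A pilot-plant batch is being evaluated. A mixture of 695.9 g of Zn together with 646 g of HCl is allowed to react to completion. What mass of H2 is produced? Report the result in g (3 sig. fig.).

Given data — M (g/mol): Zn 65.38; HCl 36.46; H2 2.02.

n(Zn) = 695.9 / 65.38 = 10.64 mol
n(HCl) = 646.0 / 36.46 = 17.72 mol
n/ν for Zn = 10.64/1 = 10.64
n/ν for HCl = 17.72/2 = 8.860
Smallest n/ν is HCl → limiting reagent.
n(H2) = (1/2) × 17.72 = 8.860 mol
mass = 8.860 × 2.02 = 17.90 g

17.9 g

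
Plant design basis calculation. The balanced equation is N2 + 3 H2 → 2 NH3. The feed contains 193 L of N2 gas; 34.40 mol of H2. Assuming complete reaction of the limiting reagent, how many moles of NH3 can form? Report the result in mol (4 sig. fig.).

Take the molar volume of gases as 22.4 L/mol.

17.23 mol

n(N2) = 193.0 / 22.4 = 8.616 mol
n(H2) = 34.40 mol
n/ν for N2 = 8.616/1 = 8.616
n/ν for H2 = 34.40/3 = 11.47
Smallest n/ν is N2 → limiting reagent.
n(NH3) = (2/1) × 8.616 = 17.23 mol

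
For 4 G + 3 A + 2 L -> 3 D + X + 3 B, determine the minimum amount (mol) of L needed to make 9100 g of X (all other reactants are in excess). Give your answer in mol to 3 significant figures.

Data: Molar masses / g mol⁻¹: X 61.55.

n(X) = 9100 / 61.55 = 147.8 mol
n(L) = (2/1) × 147.8 = 295.6 mol

296 mol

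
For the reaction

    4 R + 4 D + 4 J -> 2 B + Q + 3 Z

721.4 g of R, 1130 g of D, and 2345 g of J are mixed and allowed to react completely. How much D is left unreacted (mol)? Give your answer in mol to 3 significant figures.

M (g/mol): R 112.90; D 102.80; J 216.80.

n(R) = 721.4 / 112.90 = 6.390 mol
n(D) = 1130 / 102.80 = 10.99 mol
n(J) = 2345 / 216.80 = 10.82 mol
n/ν for R = 6.390/4 = 1.598
n/ν for D = 10.99/4 = 2.748
n/ν for J = 10.82/4 = 2.705
Smallest n/ν is R → limiting reagent.
D consumed = (4/4) × 6.390 = 6.390 mol
D remaining = 10.99 − 6.390 = 4.600 mol

4.60 mol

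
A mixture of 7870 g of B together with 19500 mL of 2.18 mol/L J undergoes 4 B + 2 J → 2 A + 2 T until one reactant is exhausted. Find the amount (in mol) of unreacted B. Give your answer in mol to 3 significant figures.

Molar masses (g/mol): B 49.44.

n(B) = 7870 / 49.44 = 159.2 mol
n(J) = 2.18 × 19500/1000 = 42.51 mol
n/ν → B: 39.80, J: 21.26; J is limiting.
B consumed = (4/2) × 42.51 = 85.02 mol
B remaining = 159.2 − 85.02 = 74.18 mol

74.2 mol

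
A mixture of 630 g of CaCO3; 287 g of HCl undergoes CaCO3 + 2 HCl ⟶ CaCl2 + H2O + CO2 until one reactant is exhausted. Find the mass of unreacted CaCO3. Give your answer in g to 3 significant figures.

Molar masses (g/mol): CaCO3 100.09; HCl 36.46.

236 g

n(CaCO3) = 630.0 / 100.09 = 6.294 mol
n(HCl) = 287.0 / 36.46 = 7.872 mol
n/ν for CaCO3 = 6.294/1 = 6.294
n/ν for HCl = 7.872/2 = 3.936
Smallest n/ν is HCl → limiting reagent.
CaCO3 consumed = (1/2) × 7.872 = 3.936 mol
CaCO3 remaining = 6.294 − 3.936 = 2.358 mol
mass = 2.358 × 100.09 = 236.0 g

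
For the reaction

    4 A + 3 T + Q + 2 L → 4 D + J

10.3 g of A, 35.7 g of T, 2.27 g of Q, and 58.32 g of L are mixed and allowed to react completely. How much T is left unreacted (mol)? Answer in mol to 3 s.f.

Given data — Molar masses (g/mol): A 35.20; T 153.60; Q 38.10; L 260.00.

0.0537 mol

n(A) = 10.30 / 35.20 = 0.2926 mol
n(T) = 35.70 / 153.60 = 0.2324 mol
n(Q) = 2.270 / 38.10 = 0.05958 mol
n(L) = 58.32 / 260.00 = 0.2243 mol
n/ν for A = 0.2926/4 = 0.07315
n/ν for T = 0.2324/3 = 0.07747
n/ν for Q = 0.05958/1 = 0.05958
n/ν for L = 0.2243/2 = 0.1122
Smallest n/ν is Q → limiting reagent.
T consumed = (3/1) × 0.05958 = 0.1787 mol
T remaining = 0.2324 − 0.1787 = 0.05370 mol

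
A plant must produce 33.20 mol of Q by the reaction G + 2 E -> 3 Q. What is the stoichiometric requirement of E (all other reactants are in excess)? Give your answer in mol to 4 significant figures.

22.13 mol

n(Q) = 33.20 mol
n(E) = (2/3) × 33.20 = 22.13 mol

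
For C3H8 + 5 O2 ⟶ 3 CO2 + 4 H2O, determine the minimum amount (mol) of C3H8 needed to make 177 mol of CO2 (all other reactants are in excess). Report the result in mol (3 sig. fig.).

n(CO2) = 177.0 mol
n(C3H8) = (1/3) × 177.0 = 59.00 mol

59.0 mol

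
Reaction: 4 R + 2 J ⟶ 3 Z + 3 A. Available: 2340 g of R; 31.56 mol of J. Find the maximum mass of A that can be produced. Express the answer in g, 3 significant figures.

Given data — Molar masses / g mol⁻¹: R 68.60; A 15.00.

384 g

n(R) = 2340 / 68.60 = 34.11 mol
n(J) = 31.56 mol
n/ν for R = 34.11/4 = 8.528
n/ν for J = 31.56/2 = 15.78
Smallest n/ν is R → limiting reagent.
n(A) = (3/4) × 34.11 = 25.58 mol
mass = 25.58 × 15.00 = 383.7 g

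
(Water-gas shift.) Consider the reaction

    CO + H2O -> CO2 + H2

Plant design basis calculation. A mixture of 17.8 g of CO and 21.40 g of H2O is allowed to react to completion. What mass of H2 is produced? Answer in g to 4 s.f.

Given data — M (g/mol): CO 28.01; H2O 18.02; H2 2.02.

1.284 g

n(CO) = 17.80 / 28.01 = 0.6355 mol
n(H2O) = 21.40 / 18.02 = 1.188 mol
n/ν for CO = 0.6355/1 = 0.6355
n/ν for H2O = 1.188/1 = 1.188
Smallest n/ν is CO → limiting reagent.
n(H2) = (1/1) × 0.6355 = 0.6355 mol
mass = 0.6355 × 2.02 = 1.284 g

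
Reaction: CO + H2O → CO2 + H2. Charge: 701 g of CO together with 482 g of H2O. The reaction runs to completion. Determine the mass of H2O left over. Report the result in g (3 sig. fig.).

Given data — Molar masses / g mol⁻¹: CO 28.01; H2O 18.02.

n(CO) = 701.0 / 28.01 = 25.03 mol
n(H2O) = 482.0 / 18.02 = 26.75 mol
n/ν → CO: 25.03, H2O: 26.75; CO is limiting.
H2O consumed = (1/1) × 25.03 = 25.03 mol
H2O remaining = 26.75 − 25.03 = 1.720 mol
mass = 1.720 × 18.02 = 30.99 g

31.0 g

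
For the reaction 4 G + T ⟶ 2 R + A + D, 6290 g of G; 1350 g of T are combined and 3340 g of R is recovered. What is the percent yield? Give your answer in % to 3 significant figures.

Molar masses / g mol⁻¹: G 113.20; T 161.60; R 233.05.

n(G) = 6290 / 113.20 = 55.57 mol
n(T) = 1350 / 161.60 = 8.354 mol
n/ν for G = 55.57/4 = 13.89
n/ν for T = 8.354/1 = 8.354
Smallest n/ν is T → limiting reagent.
theoretical n(R) = (2/1) × 8.354 = 16.71 mol → 3894 g
% yield = 3340 / 3894 × 100 = 85.77 %

85.8 %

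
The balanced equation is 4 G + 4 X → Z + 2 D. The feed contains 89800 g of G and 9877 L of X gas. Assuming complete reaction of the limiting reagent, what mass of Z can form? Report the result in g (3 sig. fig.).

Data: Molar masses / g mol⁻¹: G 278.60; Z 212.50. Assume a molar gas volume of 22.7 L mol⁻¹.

17100 g

n(G) = 89800 / 278.60 = 322.3 mol
n(X) = 9877 / 22.7 = 435.1 mol
n/ν for G = 322.3/4 = 80.58
n/ν for X = 435.1/4 = 108.8
Smallest n/ν is G → limiting reagent.
n(Z) = (1/4) × 322.3 = 80.58 mol
mass = 80.58 × 212.50 = 17120 g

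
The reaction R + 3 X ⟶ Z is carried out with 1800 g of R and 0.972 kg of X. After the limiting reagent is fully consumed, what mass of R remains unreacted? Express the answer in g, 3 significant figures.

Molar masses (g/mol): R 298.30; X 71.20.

443 g

n(R) = 1800 / 298.30 = 6.034 mol
n(X) = 0.9720×1000 / 71.20 = 13.65 mol
n/ν for R = 6.034/1 = 6.034
n/ν for X = 13.65/3 = 4.550
Smallest n/ν is X → limiting reagent.
R consumed = (1/3) × 13.65 = 4.550 mol
R remaining = 6.034 − 4.550 = 1.484 mol
mass = 1.484 × 298.30 = 442.7 g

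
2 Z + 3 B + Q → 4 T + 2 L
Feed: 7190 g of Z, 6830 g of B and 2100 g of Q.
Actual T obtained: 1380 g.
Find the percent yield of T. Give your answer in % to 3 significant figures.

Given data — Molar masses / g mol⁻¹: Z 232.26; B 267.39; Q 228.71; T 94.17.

n(Z) = 7190 / 232.26 = 30.96 mol
n(B) = 6830 / 267.39 = 25.54 mol
n(Q) = 2100 / 228.71 = 9.182 mol
n/ν for Z = 30.96/2 = 15.48
n/ν for B = 25.54/3 = 8.513
n/ν for Q = 9.182/1 = 9.182
Smallest n/ν is B → limiting reagent.
theoretical n(T) = (4/3) × 25.54 = 34.05 mol → 3206 g
% yield = 1380 / 3206 × 100 = 43.04 %

43.0 %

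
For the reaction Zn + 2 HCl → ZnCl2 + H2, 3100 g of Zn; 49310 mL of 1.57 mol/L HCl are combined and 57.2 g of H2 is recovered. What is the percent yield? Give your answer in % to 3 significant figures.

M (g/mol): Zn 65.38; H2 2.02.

73.2 %

n(Zn) = 3100 / 65.38 = 47.42 mol
n(HCl) = 1.57 × 49310/1000 = 77.42 mol
n/ν for Zn = 47.42/1 = 47.42
n/ν for HCl = 77.42/2 = 38.71
Smallest n/ν is HCl → limiting reagent.
theoretical n(H2) = (1/2) × 77.42 = 38.71 mol → 78.19 g
% yield = 57.2 / 78.19 × 100 = 73.16 %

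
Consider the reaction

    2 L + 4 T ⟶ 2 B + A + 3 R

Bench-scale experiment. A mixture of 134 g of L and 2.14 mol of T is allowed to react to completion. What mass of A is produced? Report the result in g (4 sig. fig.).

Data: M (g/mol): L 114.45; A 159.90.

n(L) = 134.0 / 114.45 = 1.171 mol
n(T) = 2.140 mol
n/ν for L = 1.171/2 = 0.5855
n/ν for T = 2.140/4 = 0.5350
Smallest n/ν is T → limiting reagent.
n(A) = (1/4) × 2.140 = 0.5350 mol
mass = 0.5350 × 159.90 = 85.55 g

85.55 g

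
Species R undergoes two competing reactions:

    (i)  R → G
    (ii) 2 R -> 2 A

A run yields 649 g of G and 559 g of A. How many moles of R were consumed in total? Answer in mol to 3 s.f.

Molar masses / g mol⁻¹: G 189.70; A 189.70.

6.37 mol

n(G) = 649 / 189.70 = 3.421 mol
n(A) = 559 / 189.70 = 2.947 mol
n(R) via (i) = (1/1)×3.421 = 3.421 mol
n(R) via (ii) = (2/2)×2.947 = 2.947 mol
total n(R) = 3.421 + 2.947 = 6.368 mol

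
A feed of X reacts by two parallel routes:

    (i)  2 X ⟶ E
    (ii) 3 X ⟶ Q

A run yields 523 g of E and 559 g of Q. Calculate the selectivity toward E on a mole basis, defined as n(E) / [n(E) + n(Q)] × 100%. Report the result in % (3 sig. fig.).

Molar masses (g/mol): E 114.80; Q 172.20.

58.4 %

n(E) = 523 / 114.80 = 4.556 mol
n(Q) = 559 / 172.20 = 3.246 mol
selectivity = 4.556/(4.556+3.246) × 100 = 58.40 %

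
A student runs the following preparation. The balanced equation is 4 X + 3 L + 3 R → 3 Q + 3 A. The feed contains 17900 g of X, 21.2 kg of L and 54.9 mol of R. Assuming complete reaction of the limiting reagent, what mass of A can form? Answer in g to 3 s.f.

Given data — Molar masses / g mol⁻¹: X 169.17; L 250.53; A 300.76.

16500 g

n(X) = 17900 / 169.17 = 105.8 mol
n(L) = 21.20×1000 / 250.53 = 84.62 mol
n(R) = 54.90 mol
n/ν for X = 105.8/4 = 26.45
n/ν for L = 84.62/3 = 28.21
n/ν for R = 54.90/3 = 18.30
Smallest n/ν is R → limiting reagent.
n(A) = (3/3) × 54.90 = 54.90 mol
mass = 54.90 × 300.76 = 16510 g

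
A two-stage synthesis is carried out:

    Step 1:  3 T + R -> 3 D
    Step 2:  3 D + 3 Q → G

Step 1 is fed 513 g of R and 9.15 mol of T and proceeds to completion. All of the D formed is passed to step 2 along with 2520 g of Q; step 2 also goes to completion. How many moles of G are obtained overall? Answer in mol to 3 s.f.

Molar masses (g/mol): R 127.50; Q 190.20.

3.05 mol

Step 1:
n(R) = 513.0 / 127.50 = 4.024 mol
n(T) = 9.150 mol
n/ν → R: 4.024, T: 3.050; T is limiting.
n(D) produced = (3/3) × 9.150 = 9.150 mol
Step 2:
n(D) available = 9.150 mol
n(Q) = 2520 / 190.20 = 13.25 mol
n/ν → D: 3.050, Q: 4.417; D is limiting.
n(G) = (1/3) × 9.150 = 3.050 mol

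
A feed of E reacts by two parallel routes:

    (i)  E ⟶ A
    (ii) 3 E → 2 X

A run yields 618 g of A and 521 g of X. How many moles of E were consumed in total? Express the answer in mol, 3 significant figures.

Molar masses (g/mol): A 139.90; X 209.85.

n(A) = 618 / 139.90 = 4.417 mol
n(X) = 521 / 209.85 = 2.483 mol
n(E) via (i) = (1/1)×4.417 = 4.417 mol
n(E) via (ii) = (3/2)×2.483 = 3.725 mol
total n(E) = 4.417 + 3.725 = 8.142 mol

8.14 mol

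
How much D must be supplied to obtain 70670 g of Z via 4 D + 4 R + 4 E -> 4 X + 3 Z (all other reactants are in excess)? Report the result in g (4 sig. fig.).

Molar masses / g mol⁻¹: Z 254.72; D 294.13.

108800 g

n(Z) = 70670 / 254.72 = 277.4 mol
n(D) = (4/3) × 277.4 = 369.9 mol
mass = 369.9 × 294.13 = 108800 g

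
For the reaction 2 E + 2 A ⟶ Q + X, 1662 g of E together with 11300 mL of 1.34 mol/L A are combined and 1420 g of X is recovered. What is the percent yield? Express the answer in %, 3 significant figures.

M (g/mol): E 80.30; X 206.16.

91.0 %

n(E) = 1662 / 80.30 = 20.70 mol
n(A) = 1.34 × 11300/1000 = 15.14 mol
n/ν for E = 20.70/2 = 10.35
n/ν for A = 15.14/2 = 7.570
Smallest n/ν is A → limiting reagent.
theoretical n(X) = (1/2) × 15.14 = 7.570 mol → 1561 g
% yield = 1420 / 1561 × 100 = 90.97 %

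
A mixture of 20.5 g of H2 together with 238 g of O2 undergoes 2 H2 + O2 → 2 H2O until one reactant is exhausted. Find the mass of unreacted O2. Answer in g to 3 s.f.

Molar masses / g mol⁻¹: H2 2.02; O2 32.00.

75.6 g

n(H2) = 20.50 / 2.02 = 10.15 mol
n(O2) = 238.0 / 32.00 = 7.438 mol
n/ν for H2 = 10.15/2 = 5.075
n/ν for O2 = 7.438/1 = 7.438
Smallest n/ν is H2 → limiting reagent.
O2 consumed = (1/2) × 10.15 = 5.075 mol
O2 remaining = 7.438 − 5.075 = 2.363 mol
mass = 2.363 × 32.00 = 75.62 g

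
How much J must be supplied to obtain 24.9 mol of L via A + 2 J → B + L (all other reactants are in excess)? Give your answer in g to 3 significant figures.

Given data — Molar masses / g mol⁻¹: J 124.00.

6180 g

n(L) = 24.90 mol
n(J) = (2/1) × 24.90 = 49.80 mol
mass = 49.80 × 124.00 = 6175 g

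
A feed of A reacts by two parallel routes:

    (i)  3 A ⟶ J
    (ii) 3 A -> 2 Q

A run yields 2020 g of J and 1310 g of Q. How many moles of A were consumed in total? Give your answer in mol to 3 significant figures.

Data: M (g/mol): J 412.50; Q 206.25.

n(J) = 2020 / 412.50 = 4.897 mol
n(Q) = 1310 / 206.25 = 6.352 mol
n(A) via (i) = (3/1)×4.897 = 14.69 mol
n(A) via (ii) = (3/2)×6.352 = 9.528 mol
total n(A) = 14.69 + 9.528 = 24.22 mol

24.2 mol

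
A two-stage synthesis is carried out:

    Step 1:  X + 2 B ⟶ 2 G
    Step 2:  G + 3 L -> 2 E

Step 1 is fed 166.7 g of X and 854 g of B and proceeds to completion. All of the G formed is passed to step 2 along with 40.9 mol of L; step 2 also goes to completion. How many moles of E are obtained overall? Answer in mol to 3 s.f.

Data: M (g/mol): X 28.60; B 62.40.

23.3 mol

Step 1:
n(X) = 166.7 / 28.60 = 5.829 mol
n(B) = 854.0 / 62.40 = 13.69 mol
n/ν for X = 5.829/1 = 5.829
n/ν for B = 13.69/2 = 6.845
Smallest n/ν is X → limiting reagent.
n(G) produced = (2/1) × 5.829 = 11.66 mol
Step 2:
n(G) available = 11.66 mol
n(L) = 40.90 mol
n/ν for G = 11.66/1 = 11.66
n/ν for L = 40.90/3 = 13.63
Smallest n/ν is G → limiting reagent.
n(E) = (2/1) × 11.66 = 23.32 mol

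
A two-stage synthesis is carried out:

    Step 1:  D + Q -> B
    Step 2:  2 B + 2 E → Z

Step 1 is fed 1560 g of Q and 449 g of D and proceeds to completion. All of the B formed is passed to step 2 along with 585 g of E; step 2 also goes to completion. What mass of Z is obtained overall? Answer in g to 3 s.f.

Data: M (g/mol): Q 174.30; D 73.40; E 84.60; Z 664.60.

2030 g

Step 1:
n(Q) = 1560 / 174.30 = 8.950 mol
n(D) = 449.0 / 73.40 = 6.117 mol
n/ν for Q = 8.950/1 = 8.950
n/ν for D = 6.117/1 = 6.117
Smallest n/ν is D → limiting reagent.
n(B) produced = (1/1) × 6.117 = 6.117 mol
Step 2:
n(B) available = 6.117 mol
n(E) = 585.0 / 84.60 = 6.915 mol
n/ν for B = 6.117/2 = 3.059
n/ν for E = 6.915/2 = 3.458
Smallest n/ν is B → limiting reagent.
n(Z) = (1/2) × 6.117 = 3.059 mol
mass = 3.059 × 664.60 = 2033 g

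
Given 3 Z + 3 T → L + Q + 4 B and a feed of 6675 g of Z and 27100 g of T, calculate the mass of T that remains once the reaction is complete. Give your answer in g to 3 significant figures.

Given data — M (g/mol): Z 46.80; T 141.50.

n(Z) = 6675 / 46.80 = 142.6 mol
n(T) = 27100 / 141.50 = 191.5 mol
n/ν for Z = 142.6/3 = 47.53
n/ν for T = 191.5/3 = 63.83
Smallest n/ν is Z → limiting reagent.
T consumed = (3/3) × 142.6 = 142.6 mol
T remaining = 191.5 − 142.6 = 48.90 mol
mass = 48.90 × 141.50 = 6919 g

6920 g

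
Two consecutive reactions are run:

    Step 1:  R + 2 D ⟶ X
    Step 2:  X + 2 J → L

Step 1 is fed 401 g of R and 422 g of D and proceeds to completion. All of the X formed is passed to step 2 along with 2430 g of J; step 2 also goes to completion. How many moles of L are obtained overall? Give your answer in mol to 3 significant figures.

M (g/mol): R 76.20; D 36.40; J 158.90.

Step 1:
n(R) = 401.0 / 76.20 = 5.262 mol
n(D) = 422.0 / 36.40 = 11.59 mol
n/ν for R = 5.262/1 = 5.262
n/ν for D = 11.59/2 = 5.795
Smallest n/ν is R → limiting reagent.
n(X) produced = (1/1) × 5.262 = 5.262 mol
Step 2:
n(X) available = 5.262 mol
n(J) = 2430 / 158.90 = 15.29 mol
n/ν for X = 5.262/1 = 5.262
n/ν for J = 15.29/2 = 7.645
Smallest n/ν is X → limiting reagent.
n(L) = (1/1) × 5.262 = 5.262 mol

5.26 mol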